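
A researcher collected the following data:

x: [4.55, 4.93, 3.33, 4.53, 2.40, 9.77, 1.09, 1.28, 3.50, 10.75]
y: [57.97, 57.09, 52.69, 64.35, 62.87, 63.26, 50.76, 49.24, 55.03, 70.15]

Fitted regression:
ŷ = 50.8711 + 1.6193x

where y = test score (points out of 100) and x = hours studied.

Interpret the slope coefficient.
On average, test score is about 1.6193 points higher for every extra hour of study time.

β₁ = 1.6193 is the change in predicted test score (points) per additional hour of study time.

Interpretation:
- Study time up by 1 hour → predicted test score increases by 1.6193 points
- This is a linear approximation: the same per-unit change is assumed across the whole observed x range

The intercept β₀ = 50.8711 is the predicted test score when study time = 0; since the smallest observed x is 1.09, this is an extrapolation and mainly anchors the line.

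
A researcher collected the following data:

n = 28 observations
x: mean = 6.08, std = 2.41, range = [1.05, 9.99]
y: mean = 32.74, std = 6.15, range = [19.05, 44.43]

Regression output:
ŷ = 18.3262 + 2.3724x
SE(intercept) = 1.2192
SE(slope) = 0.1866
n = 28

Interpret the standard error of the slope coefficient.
The slope 2.3724 is pinned down to within about ±0.1866 (one SE) by these data — relative uncertainty 7.9%, i.e. precise.

SE(β̂₁) = 0.1866 says: if we drew many samples of n = 28 from the same population and refit each time, the fitted slopes would scatter with a standard deviation of roughly 0.1866 around the true β₁.

Relative precision:
- SE / |β̂₁| = 0.1866 / 2.3724 = 7.9%
- Rule of thumb (under 20%: precise; 20% to under 50%: moderately precise; 50% or more: imprecise) → precise

Link to interval estimation: a confidence interval for β₁ is β̂₁ ± t* × 0.1866, so SE sets the half-width per unit of t*.

What drives SE(β̂₁): larger n (here n = 28) → smaller SE.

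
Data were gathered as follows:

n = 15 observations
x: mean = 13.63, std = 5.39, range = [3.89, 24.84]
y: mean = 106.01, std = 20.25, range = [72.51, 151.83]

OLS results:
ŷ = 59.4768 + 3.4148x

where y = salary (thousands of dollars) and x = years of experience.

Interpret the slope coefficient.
On average, salary is about 3.4148 thousand dollars higher for every extra year of experience.

The slope coefficient β₁ = 3.4148 represents the marginal effect of experience on salary.

Interpretation:
- Experience up by 1 year → predicted salary increases by 3.4148 thousand dollars
- The effect is assumed constant over the observed range of x (linearity)

The intercept β₀ = 59.4768 is the predicted salary when experience = 0; since the smallest observed x is 3.89, this is an extrapolation and mainly anchors the line.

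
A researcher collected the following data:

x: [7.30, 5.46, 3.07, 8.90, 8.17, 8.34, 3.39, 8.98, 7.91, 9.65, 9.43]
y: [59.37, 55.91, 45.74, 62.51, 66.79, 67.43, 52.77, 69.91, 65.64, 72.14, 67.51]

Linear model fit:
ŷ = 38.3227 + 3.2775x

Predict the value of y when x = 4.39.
ŷ = 52.7109

x = 4.39 lies inside the observed range [3.07, 9.65], so the fitted equation applies directly:

ŷ = 38.3227 + 3.2775 × 4.39
ŷ = 38.3227 + 14.3882
ŷ = 52.7109

This is a point prediction; actual observations scatter around it by roughly the residual standard deviation.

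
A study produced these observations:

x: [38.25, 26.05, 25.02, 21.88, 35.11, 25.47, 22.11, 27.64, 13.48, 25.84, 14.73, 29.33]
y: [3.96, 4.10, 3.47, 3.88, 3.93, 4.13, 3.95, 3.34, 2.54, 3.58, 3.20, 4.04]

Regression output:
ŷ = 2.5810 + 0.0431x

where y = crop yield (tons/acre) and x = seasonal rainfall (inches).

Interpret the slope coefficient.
For each additional inch of rainfall, predicted crop yield increases by approximately 0.0431 tons/acre.

The slope β₁ = 0.0431 gives the rate at which the fitted crop yield changes with rainfall.

Interpretation:
- Rainfall up by 1 inch → predicted crop yield increases by 0.0431 tons/acre
- The effect is assumed constant over the observed range of x (linearity)
- The sign (+) gives the direction; the magnitude 0.0431 gives the size of the effect per inch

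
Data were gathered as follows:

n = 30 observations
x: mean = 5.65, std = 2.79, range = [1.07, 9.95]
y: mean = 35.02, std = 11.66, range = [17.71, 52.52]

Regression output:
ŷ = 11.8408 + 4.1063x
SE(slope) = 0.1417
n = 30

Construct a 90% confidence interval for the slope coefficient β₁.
The 90% CI for β₁ is (3.8653, 4.3473)

Confidence interval for the slope:

The 90% CI for β₁ is: β̂₁ ± t*(α/2, n-2) × SE(β̂₁)

Step 1: Find critical t-value
- Confidence level = 0.9
- Degrees of freedom = n - 2 = 30 - 2 = 28
- t*(α/2, 28) = 1.7011

Step 2: Calculate margin of error
Margin = 1.7011 × 0.1417 = 0.2410

Step 3: Construct interval
CI = 4.1063 ± 0.2410
CI = (3.8653, 4.3473)

Interpretation: each one-unit increase in x is associated with a change in mean y of between 3.8653 and 4.3473, with 90% confidence.
Both endpoints are positive, so the data support a genuinely positive slope at this confidence level.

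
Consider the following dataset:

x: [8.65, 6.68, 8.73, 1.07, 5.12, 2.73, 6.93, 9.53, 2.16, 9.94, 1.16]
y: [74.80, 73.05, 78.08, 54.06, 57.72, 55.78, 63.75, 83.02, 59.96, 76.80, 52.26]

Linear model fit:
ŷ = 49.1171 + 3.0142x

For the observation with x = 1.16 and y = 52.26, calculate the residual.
Residual = -0.3536

The residual is the difference between the actual value and the predicted value:

Residual = y - ŷ

Step 1: Calculate predicted value
ŷ = 49.1171 + 3.0142 × 1.16
ŷ = 52.6136

Step 2: Calculate residual
Residual = 52.26 - 52.6136
Residual = -0.3536

Interpretation: the model overestimates the actual value by 0.3536 at this point (negative residual → observation lies below the fitted line).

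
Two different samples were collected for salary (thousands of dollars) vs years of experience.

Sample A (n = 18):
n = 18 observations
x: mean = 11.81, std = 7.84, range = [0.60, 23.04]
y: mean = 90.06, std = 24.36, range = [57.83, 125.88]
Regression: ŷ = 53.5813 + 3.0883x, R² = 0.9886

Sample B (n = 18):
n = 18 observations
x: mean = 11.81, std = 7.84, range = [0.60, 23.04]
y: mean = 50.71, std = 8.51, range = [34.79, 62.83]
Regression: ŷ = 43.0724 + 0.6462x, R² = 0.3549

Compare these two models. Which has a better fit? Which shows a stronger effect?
Model A has the better fit (R² = 0.9886 vs 0.3549). Model A shows the stronger effect (|β₁| = 3.0883 vs 0.6462).

Model Comparison:

Which explains more variance? (R²)
- Model A: R² = 0.9886 → 98.86% of variance in salary explained
- Model B: R² = 0.3549 → 35.49% of variance in salary explained
- 0.9886 > 0.3549 → Model A has the better fit

Which has the larger per-year effect? (|β₁|)
- Model A: β₁ = 3.0883 → predicted salary rises 3.0883 thousand dollars per additional year of experience
- Model B: β₁ = 0.6462 → predicted salary rises 0.6462 thousand dollars per additional year of experience
- |3.0883| > |0.6462| → Model A shows the stronger marginal effect

Note: The two samples could reflect different populations, time periods, or measurement quality.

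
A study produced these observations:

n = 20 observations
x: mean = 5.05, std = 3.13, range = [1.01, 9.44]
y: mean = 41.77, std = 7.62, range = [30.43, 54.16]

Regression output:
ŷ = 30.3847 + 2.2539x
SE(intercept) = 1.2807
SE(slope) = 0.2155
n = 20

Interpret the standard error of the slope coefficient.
SE(β̂₁) = 0.2155 is the estimated standard deviation of the slope estimate across repeated samples; relative to β̂₁ = 2.2539 that is 9.6%, a precise estimate.

What SE measures:
- The standard error quantifies the sampling variability of the coefficient estimate
- It is the estimated standard deviation of β̂₁ across hypothetical repeated samples of the same size
- Smaller SE → more precise estimate

Relative precision:
- SE / |β̂₁| = 0.2155 / 2.2539 = 9.6%
- Rule of thumb (under 20%: precise; 20% to under 50%: moderately precise; 50% or more: imprecise) → precise

Link to interval estimation: a confidence interval for β₁ is β̂₁ ± t* × 0.2155, so SE sets the half-width per unit of t*.

What drives SE(β̂₁): more residual scatter → larger SE.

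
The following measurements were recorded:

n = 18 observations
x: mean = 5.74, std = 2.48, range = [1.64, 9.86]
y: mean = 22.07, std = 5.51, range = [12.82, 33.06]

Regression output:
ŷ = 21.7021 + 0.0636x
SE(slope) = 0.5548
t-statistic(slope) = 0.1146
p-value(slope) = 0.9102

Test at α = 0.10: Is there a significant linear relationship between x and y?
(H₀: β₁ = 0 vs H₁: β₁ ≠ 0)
Since p-value = 0.9102 ≥ α = 0.10, fail to reject H₀ — the slope is not significantly different from 0.

Hypothesis test for the slope coefficient:

H₀: β₁ = 0 (no linear relationship)
H₁: β₁ ≠ 0 (linear relationship exists)

Test statistic: t = β̂₁ / SE(β̂₁) = 0.0636 / 0.5548 = 0.1146

With df = 16, the two-sided p-value for |t| = 0.1146 is 0.9102.

Decision rule: reject H₀ if p-value < α.
p-value = 0.9102 ≥ α = 0.10 → fail to reject H₀.

At α = 0.10 the data do not provide convincing evidence of a nonzero slope.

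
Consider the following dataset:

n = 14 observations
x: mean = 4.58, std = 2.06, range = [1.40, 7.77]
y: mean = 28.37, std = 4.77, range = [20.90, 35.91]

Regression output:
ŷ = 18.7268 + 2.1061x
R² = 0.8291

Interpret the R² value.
R² = 0.8291 means 82.91% of the variation in y is explained by the linear relationship with x. This indicates a strong fit.

R² (coefficient of determination) measures the proportion of variance in y explained by the regression model.

Here R² = 0.8291:
- Explained: 82.91% of the variation in y
- Unexplained (residual): 100% − 82.91% = 17.09%
- Rule of thumb (below 0.3 weak; 0.3 to below 0.7 moderate; 0.7 and above strong) → strong

Note: R² says nothing about causation, and a high R² does not by itself mean the linear form is appropriate — check the residuals.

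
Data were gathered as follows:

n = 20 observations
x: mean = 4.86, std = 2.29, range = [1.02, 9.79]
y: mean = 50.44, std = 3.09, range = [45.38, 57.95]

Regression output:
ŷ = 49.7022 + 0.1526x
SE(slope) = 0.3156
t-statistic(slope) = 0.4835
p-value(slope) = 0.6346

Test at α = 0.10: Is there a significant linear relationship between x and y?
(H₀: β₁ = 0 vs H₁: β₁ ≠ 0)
Since p-value = 0.6346 ≥ α = 0.10, fail to reject H₀ — the slope is not significantly different from 0.

Hypothesis test for the slope coefficient:

H₀: β₁ = 0 (no linear relationship)
H₁: β₁ ≠ 0 (linear relationship exists)

Test statistic: t = β̂₁ / SE(β̂₁) = 0.1526 / 0.3156 = 0.4835

p = 0.6346: how often a slope estimate this far from 0 (in SE units) would arise by chance if β₁ were truly 0.

Decision rule: reject H₀ if p-value < α.
p-value = 0.6346 ≥ α = 0.10 → fail to reject H₀.

There is not sufficient evidence at the 10% significance level to conclude that a linear relationship exists between x and y.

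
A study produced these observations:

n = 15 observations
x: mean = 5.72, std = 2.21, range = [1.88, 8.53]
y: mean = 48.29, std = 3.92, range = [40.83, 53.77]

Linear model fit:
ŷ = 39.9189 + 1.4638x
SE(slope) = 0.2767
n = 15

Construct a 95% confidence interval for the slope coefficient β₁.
The 95% CI for β₁ is (0.8660, 2.0616)

Confidence interval for the slope:

The 95% CI for β₁ is: β̂₁ ± t*(α/2, n-2) × SE(β̂₁)

Step 1: Find critical t-value
- Confidence level = 0.95
- Degrees of freedom = n - 2 = 15 - 2 = 13
- t*(α/2, 13) = 2.1604

Step 2: Calculate margin of error
Margin = 2.1604 × 0.2767 = 0.5978

Step 3: Construct interval
CI = 1.4638 ± 0.5978
CI = (0.8660, 2.0616)

Interpretation: each one-unit increase in x is associated with a change in mean y of between 0.8660 and 2.0616, with 95% confidence.
The interval does not include 0, suggesting a significant linear relationship.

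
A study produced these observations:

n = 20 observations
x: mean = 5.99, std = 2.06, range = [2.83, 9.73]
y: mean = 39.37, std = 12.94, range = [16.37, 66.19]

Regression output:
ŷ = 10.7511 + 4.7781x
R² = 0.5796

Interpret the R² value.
The model explains 57.96% of the variance in y (R² = 0.5796), leaving 42.04% unexplained; the fit is moderate.

The coefficient of determination R² is the fraction of the total variation in y that the fitted line accounts for.

Here R² = 0.5796:
- Explained: 57.96% of the variation in y
- Unexplained (residual): 100% − 57.96% = 42.04%
- Rule of thumb (below 0.3 weak; 0.3 to below 0.7 moderate; 0.7 and above strong) → moderate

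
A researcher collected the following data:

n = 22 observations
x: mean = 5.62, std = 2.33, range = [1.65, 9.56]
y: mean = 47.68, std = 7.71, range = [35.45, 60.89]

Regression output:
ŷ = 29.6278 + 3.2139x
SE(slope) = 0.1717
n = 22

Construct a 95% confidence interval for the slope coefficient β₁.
The 95% CI for β₁ is (2.8557, 3.5721)

Confidence interval for the slope:

The 95% CI for β₁ is: β̂₁ ± t*(α/2, n-2) × SE(β̂₁)

Step 1: Find critical t-value
- Confidence level = 0.95
- Degrees of freedom = n - 2 = 22 - 2 = 20
- t*(α/2, 20) = 2.0860

Step 2: Calculate margin of error
Margin = 2.0860 × 0.1717 = 0.3582

Step 3: Construct interval
CI = 3.2139 ± 0.3582
CI = (2.8557, 3.5721)

Interpretation: each one-unit increase in x is associated with a change in mean y of between 2.8557 and 3.5721, with 95% confidence.
Both endpoints are positive, so the data support a genuinely positive slope at this confidence level.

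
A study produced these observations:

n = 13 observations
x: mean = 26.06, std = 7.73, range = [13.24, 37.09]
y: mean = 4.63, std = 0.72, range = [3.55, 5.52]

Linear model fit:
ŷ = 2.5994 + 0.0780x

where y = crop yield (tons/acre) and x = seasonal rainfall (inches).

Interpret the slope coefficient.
An increase of one inch in rainfall is associated with a 0.0780 tons/acre increase in predicted crop yield.

β₁ = 0.0780 is the change in predicted crop yield (tons/acre) per additional inch of rainfall.

Interpretation:
- Rainfall up by 1 inch → predicted crop yield increases by 0.0780 tons/acre
- The effect is assumed constant over the observed range of x (linearity)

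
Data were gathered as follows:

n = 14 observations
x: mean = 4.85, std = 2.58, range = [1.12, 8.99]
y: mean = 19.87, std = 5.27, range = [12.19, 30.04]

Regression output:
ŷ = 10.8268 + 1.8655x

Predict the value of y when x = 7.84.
ŷ = 25.4523

x = 7.84 lies inside the observed range [1.12, 8.99], so the fitted equation applies directly:

ŷ = 10.8268 + 1.8655 × 7.84
ŷ = 10.8268 + 14.6255
ŷ = 25.4523

This is a point prediction; actual observations scatter around it by roughly the residual standard deviation.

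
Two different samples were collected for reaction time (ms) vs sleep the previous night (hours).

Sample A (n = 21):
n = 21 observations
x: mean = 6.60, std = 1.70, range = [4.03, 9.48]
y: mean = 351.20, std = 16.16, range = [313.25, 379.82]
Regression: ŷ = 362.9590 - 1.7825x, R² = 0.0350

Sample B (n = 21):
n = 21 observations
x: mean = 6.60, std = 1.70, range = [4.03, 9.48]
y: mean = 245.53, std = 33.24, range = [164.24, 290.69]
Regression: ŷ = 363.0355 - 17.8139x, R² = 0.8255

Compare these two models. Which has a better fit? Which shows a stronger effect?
Model B has the better fit (R² = 0.8255 vs 0.0350). Model B shows the stronger effect (|β₁| = 17.8139 vs 1.7825).

Model Comparison:

Goodness of fit (R²):
- Model A: R² = 0.0350 → 3.50% of variance in reaction time explained
- Model B: R² = 0.8255 → 82.55% of variance in reaction time explained
- 0.8255 > 0.0350 → Model B has the better fit

Strength of effect — compare |β₁|:
- Model A: β₁ = -1.7825 → predicted reaction time falls 1.7825 ms per additional hour of sleep
- Model B: β₁ = -17.8139 → predicted reaction time falls 17.8139 ms per additional hour of sleep
- |-1.7825| < |-17.8139| → Model B shows the stronger marginal effect

Note: The two samples could reflect different populations, time periods, or measurement quality.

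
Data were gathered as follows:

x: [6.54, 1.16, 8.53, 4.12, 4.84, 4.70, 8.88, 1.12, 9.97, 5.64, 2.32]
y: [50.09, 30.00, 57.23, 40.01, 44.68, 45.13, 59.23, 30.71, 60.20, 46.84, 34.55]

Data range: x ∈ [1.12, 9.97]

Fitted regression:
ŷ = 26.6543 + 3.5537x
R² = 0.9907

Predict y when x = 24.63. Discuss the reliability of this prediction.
ŷ = 114.1819, but this is extrapolation (above the data range [1.12, 9.97]) and may be unreliable.

Prediction calculation:
ŷ = 26.6543 + 3.5537 × 24.63
ŷ = 114.1819

Reliability:
- Data range: x ∈ [1.12, 9.97]
- Prediction point: x = 24.63 is 14.66 units above the observed range → this is EXTRAPOLATION, not interpolation

Why that matters here:
- The linear relationship may not hold outside the observed range
- R² describes fit only over the sampled x values; it says nothing about behaviour beyond them

Report the number if required, but flag clearly that it is an extrapolation.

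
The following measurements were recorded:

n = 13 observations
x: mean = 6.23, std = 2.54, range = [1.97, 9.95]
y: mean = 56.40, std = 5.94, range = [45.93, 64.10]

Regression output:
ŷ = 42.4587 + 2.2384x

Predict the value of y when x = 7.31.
ŷ = 58.8214

x = 7.31 lies inside the observed range [1.97, 9.95], so the fitted equation applies directly:

ŷ = 42.4587 + 2.2384 × 7.31
ŷ = 42.4587 + 16.3627
ŷ = 58.8214

This is a point prediction; actual observations scatter around it by roughly the residual standard deviation.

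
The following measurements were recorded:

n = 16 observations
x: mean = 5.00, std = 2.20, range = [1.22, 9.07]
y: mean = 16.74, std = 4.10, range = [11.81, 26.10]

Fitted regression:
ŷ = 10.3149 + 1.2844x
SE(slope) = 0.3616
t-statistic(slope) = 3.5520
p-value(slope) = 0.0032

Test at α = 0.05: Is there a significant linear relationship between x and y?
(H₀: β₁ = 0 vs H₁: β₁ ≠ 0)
Reject H₀: p-value = 0.0032 < α = 0.05. The linear relationship is significant at the 5% level.

Hypothesis test for the slope coefficient:

H₀: β₁ = 0 (no linear relationship)
H₁: β₁ ≠ 0 (linear relationship exists)

Test statistic: t = β̂₁ / SE(β̂₁) = 1.2844 / 0.3616 = 3.5520

The p-value (0.0032) is the probability, under H₀, of a t-statistic at least as extreme as |t| = 3.5520 (two-sided, df = n − 2 = 14).

Decision rule: reject H₀ if p-value < α.
p-value = 0.0032 < α = 0.05 → reject H₀.

Conclusion: the linear association between x and y is significant at the 5% level.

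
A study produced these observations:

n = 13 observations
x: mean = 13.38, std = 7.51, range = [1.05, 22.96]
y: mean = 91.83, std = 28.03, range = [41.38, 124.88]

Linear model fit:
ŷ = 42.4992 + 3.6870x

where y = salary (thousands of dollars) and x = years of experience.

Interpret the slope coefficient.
On average, salary is about 3.6870 thousand dollars higher for every extra year of experience.

β₁ = 3.6870 is the change in predicted salary (thousand dollars) per additional year of experience.

Interpretation:
- Experience up by 1 year → predicted salary increases by 3.6870 thousand dollars
- The effect is assumed constant over the observed range of x (linearity)

The intercept β₀ = 42.4992 is the predicted salary when experience = 0; since the smallest observed x is 1.05, this is an extrapolation and mainly anchors the line.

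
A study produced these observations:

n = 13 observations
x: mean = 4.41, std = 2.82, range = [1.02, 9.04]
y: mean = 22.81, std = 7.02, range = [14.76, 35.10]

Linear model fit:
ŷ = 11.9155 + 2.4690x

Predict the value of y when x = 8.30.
ŷ = 32.4082

Plug x = 8.30 into the fitted line:

ŷ = 11.9155 + 2.4690 × 8.30
ŷ = 11.9155 + 20.4927
ŷ = 32.4082

This is a point prediction; actual observations scatter around it by roughly the residual standard deviation.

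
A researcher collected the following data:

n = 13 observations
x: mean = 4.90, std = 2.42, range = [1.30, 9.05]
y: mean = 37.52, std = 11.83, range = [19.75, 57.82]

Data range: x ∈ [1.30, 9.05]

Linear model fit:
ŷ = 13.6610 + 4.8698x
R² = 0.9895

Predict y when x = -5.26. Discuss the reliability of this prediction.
ŷ = -11.9541, but this is extrapolation (below the data range [1.30, 9.05]) and may be unreliable.

Prediction calculation:
ŷ = 13.6610 + 4.8698 × (-5.26)
ŷ = -11.9541

Reliability:
- Data range: x ∈ [1.30, 9.05]
- Prediction point: x = -5.26 is 6.56 units below the observed range → this is EXTRAPOLATION, not interpolation

Why that matters here:
- R² describes fit only over the sampled x values; it says nothing about behaviour beyond them
- Real relationships often flatten, saturate, or turn nonlinear at extremes
- The linear relationship may not hold outside the observed range

The R² = 0.9895 only validates the fit within [1.30, 9.05]; treat ŷ = -11.9541 with caution.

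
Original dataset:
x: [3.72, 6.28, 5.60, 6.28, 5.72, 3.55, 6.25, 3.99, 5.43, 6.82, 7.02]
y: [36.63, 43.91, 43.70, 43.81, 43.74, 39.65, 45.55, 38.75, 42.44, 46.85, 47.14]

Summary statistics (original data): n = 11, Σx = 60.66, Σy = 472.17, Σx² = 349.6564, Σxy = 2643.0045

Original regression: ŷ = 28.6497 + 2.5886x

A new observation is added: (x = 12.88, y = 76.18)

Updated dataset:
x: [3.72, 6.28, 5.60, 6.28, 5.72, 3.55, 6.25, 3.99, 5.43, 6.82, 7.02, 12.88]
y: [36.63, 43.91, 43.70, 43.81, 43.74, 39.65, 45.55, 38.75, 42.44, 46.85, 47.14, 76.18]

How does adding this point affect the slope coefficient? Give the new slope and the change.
Adding the point moves β₁ from 2.5886 to 4.0653, i.e. it increases by 1.4767 (+57.0%).

The new point has HIGH LEVERAGE: x = 12.88 is far from the original mean x̄ = 60.66/11 ≈ 5.51 (original range [3.55, 7.02]).

Step 1: Update the sums with the new point (n goes from 11 to 12)
Σx  = 60.66 + 12.88 = 73.54
Σy  = 472.17 + 76.18 = 548.35
Σx² = 349.6564 + 12.88² = 349.6564 + 165.8944 = 515.5508
Σxy = 2643.0045 + 12.88×76.18 = 2643.0045 + 981.1984 = 3624.2029

Step 2: Recompute the slope with b₁ = (nΣxy − ΣxΣy) / (nΣx² − (Σx)²)
Numerator   = 12×3624.2029 − 73.54×548.35 = 43490.4348 − 40325.6590 = 3164.7758
Denominator = 12×515.5508 − 73.54² = 6186.6096 − 5408.1316 = 778.4780
b₁(new) = 3164.7758 / 778.4780 = 4.0653

(Same formula on the original sums: (11×2643.0045 − 60.66×472.17) / (11×349.6564 − 60.66²) = 431.2173 / 166.5848 = 2.5886, matching the given fit.)

Step 3: Change in slope
Δβ₁ = 4.0653 − 2.5886 = +1.4767
Relative change = +1.4767 / 2.5886 × 100% = +57.0%
→ the slope increases when the point is added.

A high-leverage point only changes the slope if it is off the original line; here y = 76.18 is above the original trend, so the slope increases.
In practice: refit with and without it and report both if conclusions differ.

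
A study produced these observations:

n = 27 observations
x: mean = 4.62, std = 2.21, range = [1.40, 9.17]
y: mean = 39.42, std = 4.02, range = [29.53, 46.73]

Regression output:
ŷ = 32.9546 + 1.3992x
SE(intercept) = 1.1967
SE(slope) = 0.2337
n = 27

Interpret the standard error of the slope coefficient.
SE(β̂₁) = 0.2337 is the estimated standard deviation of the slope estimate across repeated samples; relative to β̂₁ = 1.3992 that is 16.7%, a precise estimate.

SE(β̂₁) = s / √Sxx, where s is the residual standard deviation and Sxx = Σ(x − x̄)². It is the yardstick for how far β̂₁ = 1.3992 could plausibly be from the true slope.

Relative precision:
- SE / |β̂₁| = 0.2337 / 1.3992 = 16.7%
- Rule of thumb (under 20%: precise; 20% to under 50%: moderately precise; 50% or more: imprecise) → precise

Rough 95% range (±2 SE): 1.3992 ± 0.4674 → (0.9318, 1.8666).

What drives SE(β̂₁): wider spread of x values → smaller SE; larger n (here n = 27) → smaller SE.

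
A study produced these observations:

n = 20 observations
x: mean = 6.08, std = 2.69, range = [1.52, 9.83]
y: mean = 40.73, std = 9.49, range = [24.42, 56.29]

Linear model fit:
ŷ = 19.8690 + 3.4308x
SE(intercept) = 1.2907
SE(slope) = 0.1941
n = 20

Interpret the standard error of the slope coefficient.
The slope 3.4308 is pinned down to within about ±0.1941 (one SE) by these data — relative uncertainty 5.7%, i.e. precise.

SE(β̂₁) = 0.1941 says: if we drew many samples of n = 20 from the same population and refit each time, the fitted slopes would scatter with a standard deviation of roughly 0.1941 around the true β₁.

Relative precision:
- SE / |β̂₁| = 0.1941 / 3.4308 = 5.7%
- Rule of thumb (under 20%: precise; 20% to under 50%: moderately precise; 50% or more: imprecise) → precise

Link to the t-test: t = β̂₁ / SE(β̂₁) = 3.4308 / 0.1941 = 17.6754, the statistic for H₀: β₁ = 0.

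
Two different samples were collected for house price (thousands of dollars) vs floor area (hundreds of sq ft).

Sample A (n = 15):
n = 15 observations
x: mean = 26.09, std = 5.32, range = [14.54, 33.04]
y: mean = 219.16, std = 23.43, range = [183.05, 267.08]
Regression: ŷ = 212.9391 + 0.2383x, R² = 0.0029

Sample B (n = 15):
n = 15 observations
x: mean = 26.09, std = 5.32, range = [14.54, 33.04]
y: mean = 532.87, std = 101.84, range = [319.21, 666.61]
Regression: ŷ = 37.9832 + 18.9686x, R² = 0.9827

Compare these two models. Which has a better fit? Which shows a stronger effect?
Model B has the better fit (R² = 0.9827 vs 0.0029). Model B shows the stronger effect (|β₁| = 18.9686 vs 0.2383).

Model Comparison:

Which explains more variance? (R²)
- Model A: R² = 0.0029 → 0.29% of variance in house price explained
- Model B: R² = 0.9827 → 98.27% of variance in house price explained
- 0.9827 > 0.0029 → Model B has the better fit

Effect size (slope magnitude):
- Model A: β₁ = 0.2383 → predicted house price rises 0.2383 thousand dollars per additional hundred sq ft of floor area
- Model B: β₁ = 18.9686 → predicted house price rises 18.9686 thousand dollars per additional hundred sq ft of floor area
- |0.2383| < |18.9686| → Model B shows the stronger marginal effect

Notes:
- A better fit (higher R²) doesn't necessarily mean a more important relationship.
- R² measures how tightly points cluster around the line; β₁ measures how steep the line is — they answer different questions.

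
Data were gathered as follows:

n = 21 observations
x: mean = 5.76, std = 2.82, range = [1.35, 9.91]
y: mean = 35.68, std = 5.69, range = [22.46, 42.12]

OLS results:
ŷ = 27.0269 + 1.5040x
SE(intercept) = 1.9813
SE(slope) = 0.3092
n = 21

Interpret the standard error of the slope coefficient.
The slope 1.5040 is pinned down to within about ±0.3092 (one SE) by these data — relative uncertainty 20.6%, i.e. moderately precise.

SE(β̂₁) = s / √Sxx, where s is the residual standard deviation and Sxx = Σ(x − x̄)². It is the yardstick for how far β̂₁ = 1.5040 could plausibly be from the true slope.

Relative precision:
- SE / |β̂₁| = 0.3092 / 1.5040 = 20.6%
- Rule of thumb (under 20%: precise; 20% to under 50%: moderately precise; 50% or more: imprecise) → moderately precise

Link to interval estimation: a confidence interval for β₁ is β̂₁ ± t* × 0.3092, so SE sets the half-width per unit of t*.

What drives SE(β̂₁): larger n (here n = 21) → smaller SE; more residual scatter → larger SE; wider spread of x values → smaller SE.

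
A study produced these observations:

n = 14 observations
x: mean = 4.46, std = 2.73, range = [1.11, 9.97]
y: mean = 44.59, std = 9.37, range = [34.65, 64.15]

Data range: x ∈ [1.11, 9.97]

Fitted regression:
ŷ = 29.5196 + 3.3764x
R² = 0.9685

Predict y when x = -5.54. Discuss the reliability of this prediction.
ŷ = 10.8143 (extrapolation — x = -5.54 lies outside [1.11, 9.97], so reliability is low).

Prediction calculation:
ŷ = 29.5196 + 3.3764 × (-5.54)
ŷ = 10.8143

Reliability:
- Data range: x ∈ [1.11, 9.97]
- Prediction point: x = -5.54 is 6.65 units below the observed range → this is EXTRAPOLATION, not interpolation

Why that matters here:
- R² describes fit only over the sampled x values; it says nothing about behaviour beyond them
- Real relationships often flatten, saturate, or turn nonlinear at extremes
- The linear relationship may not hold outside the observed range

The R² = 0.9685 only validates the fit within [1.11, 9.97]; treat ŷ = 10.8143 with caution.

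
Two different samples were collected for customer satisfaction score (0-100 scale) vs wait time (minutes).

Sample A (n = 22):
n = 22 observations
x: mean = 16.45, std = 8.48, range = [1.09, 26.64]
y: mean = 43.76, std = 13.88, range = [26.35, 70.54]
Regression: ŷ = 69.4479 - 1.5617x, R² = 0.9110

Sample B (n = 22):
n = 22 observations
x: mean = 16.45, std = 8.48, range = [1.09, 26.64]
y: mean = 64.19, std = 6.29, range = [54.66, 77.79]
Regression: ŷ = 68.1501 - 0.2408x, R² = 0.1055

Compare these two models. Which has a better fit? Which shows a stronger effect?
Model A has the better fit (R² = 0.9110 vs 0.1055). Model A shows the stronger effect (|β₁| = 1.5617 vs 0.2408).

Model Comparison:

Which explains more variance? (R²)
- Model A: R² = 0.9110 → 91.10% of variance in satisfaction score explained
- Model B: R² = 0.1055 → 10.55% of variance in satisfaction score explained
- 0.9110 > 0.1055 → Model A has the better fit

Strength of effect — compare |β₁|:
- Model A: β₁ = -1.5617 → predicted satisfaction score falls 1.5617 points per additional minute of wait time
- Model B: β₁ = -0.2408 → predicted satisfaction score falls 0.2408 points per additional minute of wait time
- |-1.5617| > |-0.2408| → Model A shows the stronger marginal effect

Notes:
- A steeper slope doesn't make a better model if the scatter around the line is large.
- A better fit (higher R²) doesn't necessarily mean a more important relationship.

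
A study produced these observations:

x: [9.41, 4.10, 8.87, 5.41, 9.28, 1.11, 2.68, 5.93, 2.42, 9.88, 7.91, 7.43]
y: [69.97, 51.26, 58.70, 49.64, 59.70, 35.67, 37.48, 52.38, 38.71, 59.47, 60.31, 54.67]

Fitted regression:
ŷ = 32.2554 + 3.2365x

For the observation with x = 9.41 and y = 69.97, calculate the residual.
Residual = 7.2591

The residual is the difference between the actual value and the predicted value:

Residual = y - ŷ

Step 1: Calculate predicted value
ŷ = 32.2554 + 3.2365 × 9.41
ŷ = 62.7109

Step 2: Calculate residual
Residual = 69.97 - 62.7109
Residual = 7.2591

The residual is positive, so the observed y = 69.97 sits above the regression line (the line underestimates it by 7.2591).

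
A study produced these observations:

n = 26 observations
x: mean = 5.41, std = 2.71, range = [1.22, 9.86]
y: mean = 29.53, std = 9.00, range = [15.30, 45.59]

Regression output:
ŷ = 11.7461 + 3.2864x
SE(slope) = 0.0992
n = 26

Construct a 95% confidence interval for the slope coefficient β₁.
The 95% CI for β₁ is (3.0817, 3.4911)

Confidence interval for the slope:

The 95% CI for β₁ is: β̂₁ ± t*(α/2, n-2) × SE(β̂₁)

Step 1: Find critical t-value
- Confidence level = 0.95
- Degrees of freedom = n - 2 = 26 - 2 = 24
- t*(α/2, 24) = 2.0639

Step 2: Calculate margin of error
Margin = 2.0639 × 0.0992 = 0.2047

Step 3: Construct interval
CI = 3.2864 ± 0.2047
CI = (3.0817, 3.4911)

Interpretation: each one-unit increase in x is associated with a change in mean y of between 3.0817 and 3.4911, with 95% confidence.
Both endpoints are positive, so the data support a genuinely positive slope at this confidence level.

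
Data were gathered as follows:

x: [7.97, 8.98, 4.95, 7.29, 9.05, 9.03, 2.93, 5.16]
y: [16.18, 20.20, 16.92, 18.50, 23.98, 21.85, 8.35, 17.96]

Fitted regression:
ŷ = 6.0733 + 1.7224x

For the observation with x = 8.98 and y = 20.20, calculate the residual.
Residual = -1.3405

The residual is the difference between the actual value and the predicted value:

Residual = y - ŷ

Step 1: Calculate predicted value
ŷ = 6.0733 + 1.7224 × 8.98
ŷ = 21.5405

Step 2: Calculate residual
Residual = 20.20 - 21.5405
Residual = -1.3405

Interpretation: the model overestimates the actual value by 1.3405 at this point (negative residual → observation lies below the fitted line).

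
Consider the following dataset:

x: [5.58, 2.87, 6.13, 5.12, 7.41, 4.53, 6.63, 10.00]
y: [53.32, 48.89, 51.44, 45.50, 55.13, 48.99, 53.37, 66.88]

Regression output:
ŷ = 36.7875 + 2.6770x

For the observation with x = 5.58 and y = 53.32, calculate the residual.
Residual = 1.5948

The residual is the difference between the actual value and the predicted value:

Residual = y - ŷ

Step 1: Calculate predicted value
ŷ = 36.7875 + 2.6770 × 5.58
ŷ = 51.7252

Step 2: Calculate residual
Residual = 53.32 - 51.7252
Residual = 1.5948

The residual is positive, so the observed y = 53.32 sits above the regression line (the line underestimates it by 1.5948).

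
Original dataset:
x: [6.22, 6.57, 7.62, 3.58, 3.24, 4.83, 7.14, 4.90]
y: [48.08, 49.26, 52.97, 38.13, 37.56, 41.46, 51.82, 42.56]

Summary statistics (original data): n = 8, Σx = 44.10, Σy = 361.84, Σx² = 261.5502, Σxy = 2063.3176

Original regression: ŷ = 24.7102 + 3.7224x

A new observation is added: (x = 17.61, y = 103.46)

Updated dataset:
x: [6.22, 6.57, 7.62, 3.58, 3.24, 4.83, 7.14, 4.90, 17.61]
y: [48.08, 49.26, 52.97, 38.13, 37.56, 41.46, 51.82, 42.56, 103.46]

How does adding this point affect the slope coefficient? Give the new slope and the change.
Adding the point moves β₁ from 3.7224 to 4.6779, i.e. it increases by 0.9555 (+25.7%).

x = 17.61 lies well outside the original x-range [3.24, 7.62] (x̄ ≈ 5.51), so this observation has high leverage and can move the slope substantially.

Step 1: Update the sums with the new point (n goes from 8 to 9)
Σx  = 44.10 + 17.61 = 61.71
Σy  = 361.84 + 103.46 = 465.30
Σx² = 261.5502 + 17.61² = 261.5502 + 310.1121 = 571.6623
Σxy = 2063.3176 + 17.61×103.46 = 2063.3176 + 1821.9306 = 3885.2482

Step 2: Recompute the slope with b₁ = (nΣxy − ΣxΣy) / (nΣx² − (Σx)²)
Numerator   = 9×3885.2482 − 61.71×465.30 = 34967.2338 − 28713.6630 = 6253.5708
Denominator = 9×571.6623 − 61.71² = 5144.9607 − 3808.1241 = 1336.8366
b₁(new) = 6253.5708 / 1336.8366 = 4.6779

(Same formula on the original sums: (8×2063.3176 − 44.10×361.84) / (8×261.5502 − 44.10²) = 549.3968 / 147.5916 = 3.7224, matching the given fit.)

Step 3: Change in slope
Δβ₁ = 4.6779 − 3.7224 = +0.9555
Relative change = +0.9555 / 3.7224 × 100% = +25.7%
→ the slope increases when the point is added.

A high-leverage point only changes the slope if it is off the original line; here y = 103.46 is above the original trend, so the slope increases.
In practice: investigate whether it comes from the same population as the rest of the sample; check such a point for data-entry or measurement error.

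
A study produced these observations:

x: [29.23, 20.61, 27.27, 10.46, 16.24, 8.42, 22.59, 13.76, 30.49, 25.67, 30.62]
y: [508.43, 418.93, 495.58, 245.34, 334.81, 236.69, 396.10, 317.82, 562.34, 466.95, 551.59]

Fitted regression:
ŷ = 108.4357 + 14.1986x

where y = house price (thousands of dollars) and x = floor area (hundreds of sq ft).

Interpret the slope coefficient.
For each additional hundred sq ft of floor area, predicted house price increases by approximately 14.1986 thousand dollars.

β₁ = 14.1986 is the change in predicted house price (thousand dollars) per additional hundred sq ft of floor area.

Interpretation:
- Floor area up by 1 hundred sq ft → predicted house price increases by 14.1986 thousand dollars
- The effect is assumed constant over the observed range of x (linearity)

(β₀ = 108.4357 is the fitted value at x = 0 and is not part of the slope interpretation.)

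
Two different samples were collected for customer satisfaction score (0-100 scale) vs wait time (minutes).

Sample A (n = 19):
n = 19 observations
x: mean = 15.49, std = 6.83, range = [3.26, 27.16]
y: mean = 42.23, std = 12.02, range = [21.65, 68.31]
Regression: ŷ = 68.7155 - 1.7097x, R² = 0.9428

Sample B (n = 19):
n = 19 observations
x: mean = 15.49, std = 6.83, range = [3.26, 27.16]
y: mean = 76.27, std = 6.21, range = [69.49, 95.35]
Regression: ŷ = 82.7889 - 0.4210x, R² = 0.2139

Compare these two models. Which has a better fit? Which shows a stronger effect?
Model A has the better fit (R² = 0.9428 vs 0.2139). Model A shows the stronger effect (|β₁| = 1.7097 vs 0.4210).

Model Comparison:

Goodness of fit (R²):
- Model A: R² = 0.9428 → 94.28% of variance in satisfaction score explained
- Model B: R² = 0.2139 → 21.39% of variance in satisfaction score explained
- 0.9428 > 0.2139 → Model A has the better fit

Strength of effect — compare |β₁|:
- Model A: β₁ = -1.7097 → predicted satisfaction score falls 1.7097 points per additional minute of wait time
- Model B: β₁ = -0.4210 → predicted satisfaction score falls 0.4210 points per additional minute of wait time
- |-1.7097| > |-0.4210| → Model A shows the stronger marginal effect

Note: A steeper slope doesn't make a better model if the scatter around the line is large.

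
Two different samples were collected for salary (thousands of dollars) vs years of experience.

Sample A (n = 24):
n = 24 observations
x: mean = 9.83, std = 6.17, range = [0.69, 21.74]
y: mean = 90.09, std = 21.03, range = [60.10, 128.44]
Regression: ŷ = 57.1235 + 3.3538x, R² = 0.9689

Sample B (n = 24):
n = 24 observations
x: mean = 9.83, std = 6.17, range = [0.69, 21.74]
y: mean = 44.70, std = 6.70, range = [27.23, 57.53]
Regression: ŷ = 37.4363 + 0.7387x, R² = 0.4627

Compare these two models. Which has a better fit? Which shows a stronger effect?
Model A has the better fit (R² = 0.9689 vs 0.4627). Model A shows the stronger effect (|β₁| = 3.3538 vs 0.7387).

Model Comparison:

Fit — compare R²:
- Model A: R² = 0.9689 → 96.89% of variance in salary explained
- Model B: R² = 0.4627 → 46.27% of variance in salary explained
- 0.9689 > 0.4627 → Model A has the better fit

Strength of effect — compare |β₁|:
- Model A: β₁ = 3.3538 → predicted salary rises 3.3538 thousand dollars per additional year of experience
- Model B: β₁ = 0.7387 → predicted salary rises 0.7387 thousand dollars per additional year of experience
- |3.3538| > |0.7387| → Model A shows the stronger marginal effect

Notes:
- R² measures how tightly points cluster around the line; β₁ measures how steep the line is — they answer different questions.
- A steeper slope doesn't make a better model if the scatter around the line is large.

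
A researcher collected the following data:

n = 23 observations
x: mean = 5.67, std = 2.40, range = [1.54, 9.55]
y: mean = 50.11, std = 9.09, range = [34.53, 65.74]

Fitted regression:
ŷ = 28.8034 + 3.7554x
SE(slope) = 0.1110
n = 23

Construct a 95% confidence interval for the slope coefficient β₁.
The 95% CI for β₁ is (3.5246, 3.9862)

Confidence interval for the slope:

The 95% CI for β₁ is: β̂₁ ± t*(α/2, n-2) × SE(β̂₁)

Step 1: Find critical t-value
- Confidence level = 0.95
- Degrees of freedom = n - 2 = 23 - 2 = 21
- t*(α/2, 21) = 2.0796

Step 2: Calculate margin of error
Margin = 2.0796 × 0.1110 = 0.2308

Step 3: Construct interval
CI = 3.7554 ± 0.2308
CI = (3.5246, 3.9862)

Interpretation: each one-unit increase in x is associated with a change in mean y of between 3.5246 and 3.9862, with 95% confidence.
Both endpoints are positive, so the data support a genuinely positive slope at this confidence level.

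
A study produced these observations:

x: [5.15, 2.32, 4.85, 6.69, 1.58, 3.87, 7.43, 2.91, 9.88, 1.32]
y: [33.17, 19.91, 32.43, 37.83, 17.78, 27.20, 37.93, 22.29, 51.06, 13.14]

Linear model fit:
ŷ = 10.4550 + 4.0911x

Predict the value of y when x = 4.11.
ŷ = 27.2694

To predict y for x = 4.11, substitute into the regression equation:

ŷ = 10.4550 + 4.0911 × 4.11
ŷ = 10.4550 + 16.8144
ŷ = 27.2694

This is a point prediction; actual observations scatter around it by roughly the residual standard deviation.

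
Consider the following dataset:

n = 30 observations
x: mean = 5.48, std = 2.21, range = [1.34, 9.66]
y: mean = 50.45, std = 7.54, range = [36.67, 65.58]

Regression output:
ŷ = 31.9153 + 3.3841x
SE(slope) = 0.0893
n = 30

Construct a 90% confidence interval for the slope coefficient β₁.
The 90% CI for β₁ is (3.2322, 3.5360)

Confidence interval for the slope:

The 90% CI for β₁ is: β̂₁ ± t*(α/2, n-2) × SE(β̂₁)

Step 1: Find critical t-value
- Confidence level = 0.9
- Degrees of freedom = n - 2 = 30 - 2 = 28
- t*(α/2, 28) = 1.7011

Step 2: Calculate margin of error
Margin = 1.7011 × 0.0893 = 0.1519

Step 3: Construct interval
CI = 3.3841 ± 0.1519
CI = (3.2322, 3.5360)

Interpretation: each one-unit increase in x is associated with a change in mean y of between 3.2322 and 3.5360, with 90% confidence.
Since 0 is outside the interval, a two-sided test at α = 0.10 would reject H₀: β₁ = 0.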